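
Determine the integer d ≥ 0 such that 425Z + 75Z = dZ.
(425, 75) = (25); d = 25

In the PID Z, (a, b) is generated by gcd(a, b). Compute gcd(425, 75) with the extended Euclidean algorithm, tracking rows (r, s, t) with s·425 + t·75 = r:
  row A: (425, 1, 0)   [1·425 + 0·75 = 425]
  row B: (75, 0, 1)   [0·425 + 1·75 = 75]
  425 = 5·75 + 50   → row C = row A − 5·row B = (50, 1, −5)   [check: 1·425 − 5·75 = 50]
  75 = 1·50 + 25   → row D = row B − 1·row C = (25, −1, 6)   [check: −1·425 + 6·75 = 25]
  50 = 2·25 + 0   → remainder 0, stop. gcd = 25 (last nonzero row D).
So gcd(425, 75) = 25, with Bézout identity −1·425 + 6·75 = 25. Containment (⊇): the Bézout identity exhibits 25 as an element of (425, 75), giving (25) ⊆ (425, 75). Containment (⊆): since 25 | 425 and 25 | 75 (425 = 25·17, 75 = 25·3), every Z-linear combination of 425 and 75 is divisible by 25, so (425, 75) ⊆ (25). Therefore (425, 75) = (25), d = 25.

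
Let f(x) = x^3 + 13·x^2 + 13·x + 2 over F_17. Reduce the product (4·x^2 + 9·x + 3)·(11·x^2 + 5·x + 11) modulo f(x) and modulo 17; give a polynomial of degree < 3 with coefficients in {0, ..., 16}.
a · b ≡ 16·x^2 + 16·x + 4 (mod f(x))

Multiply as integer polynomials: a · b = 44·x^4 + 119·x^3 + 122·x^2 + 114·x + 33. Reducing coefficients mod 17: a · b ≡ 10·x^4 + 3·x^2 + 12·x + 16. Now divide by f(x) = x^3 + 13·x^2 + 13·x + 2 in F_17[x], eliminating the leading term at each step:
  leading term 10·x^4: subtract (10·x)·f(x) = 10·x^4 + 11·x^3 + 11·x^2 + 3·x, leaving 6·x^3 + 9·x^2 + 9·x + 16 (coefficients mod 17)
  leading term 6·x^3: subtract (6)·f(x) = 6·x^3 + 10·x^2 + 10·x + 12, leaving 16·x^2 + 16·x + 4 (coefficients mod 17)
The degree is now < 3, so this is the remainder. Hence a · b ≡ 16·x^2 + 16·x + 4 in F_17[x]/(f).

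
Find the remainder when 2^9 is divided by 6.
2

Use repeated squaring. Binary(9) = 1001. Walk through the bits of the exponent 9 left-to-right: at each bit after the leading one, square the running value, then multiply by 2 if the bit is 1 (always reducing mod 6):
  bit 1 = 1 (leading): start with 2.
  bit 2 = 0: square 2^2 = 4 (mod 6).
  bit 3 = 0: square 4^2 = 16 ≡ 4 (mod 6).
  bit 4 = 1: square 4^2 = 16 ≡ 4; bit is 1, so multiply 4·2 = 8 ≡ 2 (mod 6).
Final value: 2^9 ≡ 2 (mod 6).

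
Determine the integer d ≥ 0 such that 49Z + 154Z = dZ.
In the PID Z, (a, b) is generated by gcd(a, b). Compute gcd(154, 49) with the extended Euclidean algorithm, tracking rows (r, s, t) with s·154 + t·49 = r:
  row A: (154, 1, 0)   [1·154 + 0·49 = 154]
  row B: (49, 0, 1)   [0·154 + 1·49 = 49]
  154 = 3·49 + 7   → row C = row A − 3·row B = (7, 1, −3)   [check: 1·154 − 3·49 = 7]
  49 = 7·7 + 0   → remainder 0, stop. gcd = 7 (last nonzero row C).
So gcd(49, 154) = 7, with Bézout identity 1·154 − 3·49 = 7. Containment (⊇): the Bézout identity exhibits 7 as an element of (49, 154), giving (7) ⊆ (49, 154). Containment (⊆): since 7 | 49 and 7 | 154 (49 = 7·7, 154 = 7·22), every Z-linear combination of 49 and 154 is divisible by 7, so (49, 154) ⊆ (7). Therefore (49, 154) = (7), d = 7.

Final answer: (49, 154) = (7); d = 7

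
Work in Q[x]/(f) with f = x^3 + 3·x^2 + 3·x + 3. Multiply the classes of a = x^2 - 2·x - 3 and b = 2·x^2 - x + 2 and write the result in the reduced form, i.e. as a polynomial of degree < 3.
a · b ≡ 25·x^2 + 26·x + 27 (mod f(x))

First multiply in Q[x] without reducing: a · b = 2·x^4 - 5·x^3 - 2·x^2 - x - 6. Now divide by f(x) = x^3 + 3·x^2 + 3·x + 3, eliminating the leading term at each step:
  leading term 2·x^4: subtract (2·x)·f(x) = 2·x^4 + 6·x^3 + 6·x^2 + 6·x, leaving -11·x^3 - 8·x^2 - 7·x - 6
  leading term -11·x^3: subtract (-11)·f(x) = -11·x^3 - 33·x^2 - 33·x - 33, leaving 25·x^2 + 26·x + 27
The degree is now < 3, so this is the remainder. Hence a · b ≡ 25·x^2 + 26·x + 27 in Q[x]/(f).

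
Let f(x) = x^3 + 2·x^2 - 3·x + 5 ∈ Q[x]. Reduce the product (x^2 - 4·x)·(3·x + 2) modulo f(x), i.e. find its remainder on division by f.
First multiply in Q[x] without reducing: a · b = 3·x^3 - 10·x^2 - 8·x. Now divide by f(x) = x^3 + 2·x^2 - 3·x + 5, eliminating the leading term at each step:
  leading term 3·x^3: subtract (3)·f(x) = 3·x^3 + 6·x^2 - 9·x + 15, leaving -16·x^2 + x - 15
The degree is now < 3, so this is the remainder. Hence a · b ≡ -16·x^2 + x - 15 in Q[x]/(f).

Final answer: a · b ≡ -16·x^2 + x - 15 (mod f(x))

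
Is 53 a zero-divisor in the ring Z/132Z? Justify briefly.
gcd(53, 132) = 1, so 53 is a unit in Z/132Z (it has a multiplicative inverse). A unit cannot be a zero-divisor: if 53·b ≡ 0 then multiplying both sides by 53^(−1) gives b ≡ 0. So 53 is not a zero-divisor.

Final answer: NO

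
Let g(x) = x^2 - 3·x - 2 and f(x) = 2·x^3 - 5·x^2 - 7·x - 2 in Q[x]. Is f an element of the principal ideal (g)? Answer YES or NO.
In Q[x] the ideal (g) consists of all multiples of g, so f ∈ (g) iff g | f, i.e. iff the remainder of f on division by g is 0. Divide f by g (g is monic, so eliminate the leading term of the running remainder at each step):
  leading term 2·x^3: subtract (2·x)·g(x) = 2·x^3 - 6·x^2 - 4·x, leaving x^2 - 3·x - 2
  leading term x^2: subtract (1)·g(x) = x^2 - 3·x - 2, leaving 0
The remainder is 0, so f(x) = g(x) · h(x) with h(x) = 2·x + 1. Hence g | f, i.e. f ∈ (g).

Final answer: YES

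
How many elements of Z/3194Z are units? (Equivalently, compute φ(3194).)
An element a ∈ Z/3194Z is a unit iff gcd(a, 3194) = 1, so the number of units is φ(3194). φ is multiplicative, with φ(p^e) = p^e − p^(e−1). Factorise 3194 = 2 · 1597. Then
  φ(3194) = (2 − 1) · (1597 − 1) = 1 · 1596 = 1596.

Final answer: Z/3194Z has φ(3194) = 1596 units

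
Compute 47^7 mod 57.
23

Use repeated squaring. Binary(7) = 111. Walk through the bits of the exponent 7 left-to-right: at each bit after the leading one, square the running value, then multiply by 47 if the bit is 1 (always reducing mod 57):
  bit 1 = 1 (leading): start with 47.
  bit 2 = 1: square 47^2 = 2209 ≡ 43; bit is 1, so multiply 43·47 = 2021 ≡ 26 (mod 57).
  bit 3 = 1: square 26^2 = 676 ≡ 49; bit is 1, so multiply 49·47 = 2303 ≡ 23 (mod 57).
Final value: 47^7 ≡ 23 (mod 57).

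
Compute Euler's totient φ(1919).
φ(1919) = 1800

φ is multiplicative, with φ(p^e) = p^e − p^(e−1). Factorise 1919 = 19 · 101. Then
  φ(1919) = (19 − 1) · (101 − 1) = 18 · 100 = 1800.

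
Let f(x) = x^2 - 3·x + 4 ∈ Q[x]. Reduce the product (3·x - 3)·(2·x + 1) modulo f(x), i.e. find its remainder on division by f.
First multiply in Q[x] without reducing: a · b = 6·x^2 - 3·x - 3. Now divide by f(x) = x^2 - 3·x + 4, eliminating the leading term at each step:
  leading term 6·x^2: subtract (6)·f(x) = 6·x^2 - 18·x + 24, leaving 15·x - 27
The degree is now < 2, so this is the remainder. Hence a · b ≡ 15·x - 27 in Q[x]/(f).

Final answer: a · b ≡ 15·x - 27 (mod f(x))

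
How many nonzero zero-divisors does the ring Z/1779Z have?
Z/1779Z has 594 nonzero zero-divisors

In Z/1779Z each nonzero element is either a unit (gcd with 1779 is 1) or a zero-divisor (gcd > 1). The number of units is φ(1779): factorise 1779 = 3 · 593, so φ(1779) = (3 − 1) · (593 − 1) = 2 · 592 = 1184. The nonzero elements number 1779 − 1 = 1778. Hence the nonzero zero-divisors number 1778 − 1184 = 594.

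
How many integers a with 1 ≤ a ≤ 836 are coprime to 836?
360

The number of a ∈ {1, ..., 836} with gcd(a, 836) = 1 is by definition Euler's totient φ(836). φ is multiplicative, with φ(p^e) = p^e − p^(e−1). Factorise 836 = 2^2 · 11 · 19. Then
  φ(836) = (2^2 − 2^1) · (11 − 1) · (19 − 1) = 2 · 10 · 18 = 360.
So there are 360 such integers.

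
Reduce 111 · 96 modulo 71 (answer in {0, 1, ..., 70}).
6

Reduce the factors first: 111 ≡ 40, 96 ≡ 25 (mod 71), so 111 · 96 ≡ 40 · 25 (mod 71). 40 · 25 = 1000. Dividing by 71: 1000 = 14·71 + 6. So (111 · 96) mod 71 = 6.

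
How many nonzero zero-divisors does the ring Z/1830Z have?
Z/1830Z has 1349 nonzero zero-divisors

In Z/1830Z each nonzero element is either a unit (gcd with 1830 is 1) or a zero-divisor (gcd > 1). The number of units is φ(1830): factorise 1830 = 2 · 3 · 5 · 61, so φ(1830) = (2 − 1) · (3 − 1) · (5 − 1) · (61 − 1) = 1 · 2 · 4 · 60 = 480. The nonzero elements number 1830 − 1 = 1829. Hence the nonzero zero-divisors number 1829 − 480 = 1349.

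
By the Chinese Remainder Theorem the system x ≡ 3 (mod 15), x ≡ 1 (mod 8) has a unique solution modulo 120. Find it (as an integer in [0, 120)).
The moduli 15, 8 are pairwise coprime, so by the CRT there is a unique solution mod 15·8 = 120.
Solve by successive substitution. Start with x ≡ 3 (mod 15).
  Combine with x ≡ 1 (mod 8): write x = 3 + 15·t and require 3 + 15·t ≡ 1 (mod 8), i.e. 15·t ≡ 1 − 3 ≡ 6 (mod 8). Since 15^(−1) ≡ 7 (mod 8) (15 ≡ 7 (mod 8)), t ≡ 7·6 ≡ 2 (mod 8). So x ≡ 3 + 15·2 = 33 (mod 120).
Unique solution in [0, 120): x = 33.

Final answer: x ≡ 33 (mod 120); the representative in [0, 120) is 33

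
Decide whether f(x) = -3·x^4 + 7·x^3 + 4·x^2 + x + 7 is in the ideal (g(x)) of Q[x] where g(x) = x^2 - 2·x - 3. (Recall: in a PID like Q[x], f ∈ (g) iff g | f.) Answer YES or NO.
NO

In Q[x] the ideal (g) consists of all multiples of g, so f ∈ (g) iff g | f, i.e. iff the remainder of f on division by g is 0. Divide f by g (g is monic, so eliminate the leading term of the running remainder at each step):
  leading term -3·x^4: subtract (-3·x^2)·g(x) = -3·x^4 + 6·x^3 + 9·x^2, leaving x^3 - 5·x^2 + x + 7
  leading term x^3: subtract (x)·g(x) = x^3 - 2·x^2 - 3·x, leaving -3·x^2 + 4·x + 7
  leading term -3·x^2: subtract (-3)·g(x) = -3·x^2 + 6·x + 9, leaving -2·x - 2
The remainder r(x) = -2·x - 2 ≠ 0 (and deg r < deg g), so g ∤ f, i.e. f ∉ (g).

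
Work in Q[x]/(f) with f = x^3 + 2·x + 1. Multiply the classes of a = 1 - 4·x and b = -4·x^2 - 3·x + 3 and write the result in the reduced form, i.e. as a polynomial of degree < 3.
a · b ≡ 8·x^2 - 47·x - 13 (mod f(x))

First multiply in Q[x] without reducing: a · b = 16·x^3 + 8·x^2 - 15·x + 3. Now divide by f(x) = x^3 + 2·x + 1, eliminating the leading term at each step:
  leading term 16·x^3: subtract (16)·f(x) = 16·x^3 + 32·x + 16, leaving 8·x^2 - 47·x - 13
The degree is now < 3, so this is the remainder. Hence a · b ≡ 8·x^2 - 47·x - 13 in Q[x]/(f).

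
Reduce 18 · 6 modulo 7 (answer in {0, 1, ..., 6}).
Reduce the factors first: 18 ≡ 4 (mod 7), so 18 · 6 ≡ 4 · 6 (mod 7). 4 · 6 = 24. Dividing by 7: 24 = 3·7 + 3. So (18 · 6) mod 7 = 3.

Final answer: 3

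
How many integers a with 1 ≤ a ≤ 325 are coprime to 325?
The number of a ∈ {1, ..., 325} with gcd(a, 325) = 1 is by definition Euler's totient φ(325). φ is multiplicative, with φ(p^e) = p^e − p^(e−1). Factorise 325 = 5^2 · 13. Then
  φ(325) = (5^2 − 5^1) · (13 − 1) = 20 · 12 = 240.
So there are 240 such integers.

Final answer: 240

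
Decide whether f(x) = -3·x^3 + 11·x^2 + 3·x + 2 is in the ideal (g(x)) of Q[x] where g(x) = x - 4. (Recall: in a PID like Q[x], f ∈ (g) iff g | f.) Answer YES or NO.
NO

In Q[x] the ideal (g) consists of all multiples of g, so f ∈ (g) iff g | f, i.e. iff the remainder of f on division by g is 0. Divide f by g (g is monic, so eliminate the leading term of the running remainder at each step):
  leading term -3·x^3: subtract (-3·x^2)·g(x) = -3·x^3 + 12·x^2, leaving -x^2 + 3·x + 2
  leading term -x^2: subtract (-x)·g(x) = -x^2 + 4·x, leaving 2 - x
  leading term -x: subtract (-1)·g(x) = 4 - x, leaving -2
The remainder r(x) = -2 ≠ 0 (and deg r < deg g), so g ∤ f, i.e. f ∉ (g).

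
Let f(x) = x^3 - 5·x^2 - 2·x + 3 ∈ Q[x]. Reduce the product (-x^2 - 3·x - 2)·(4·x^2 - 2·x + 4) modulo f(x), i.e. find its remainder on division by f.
First multiply in Q[x] without reducing: a · b = -4·x^4 - 10·x^3 - 6·x^2 - 8·x - 8. Now divide by f(x) = x^3 - 5·x^2 - 2·x + 3, eliminating the leading term at each step:
  leading term -4·x^4: subtract (-4·x)·f(x) = -4·x^4 + 20·x^3 + 8·x^2 - 12·x, leaving -30·x^3 - 14·x^2 + 4·x - 8
  leading term -30·x^3: subtract (-30)·f(x) = -30·x^3 + 150·x^2 + 60·x - 90, leaving -164·x^2 - 56·x + 82
The degree is now < 3, so this is the remainder. Hence a · b ≡ -164·x^2 - 56·x + 82 in Q[x]/(f).

Final answer: a · b ≡ -164·x^2 - 56·x + 82 (mod f(x))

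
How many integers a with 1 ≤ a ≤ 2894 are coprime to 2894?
1446

The number of a ∈ {1, ..., 2894} with gcd(a, 2894) = 1 is by definition Euler's totient φ(2894). φ is multiplicative, with φ(p^e) = p^e − p^(e−1). Factorise 2894 = 2 · 1447. Then
  φ(2894) = (2 − 1) · (1447 − 1) = 1 · 1446 = 1446.
So there are 1446 such integers.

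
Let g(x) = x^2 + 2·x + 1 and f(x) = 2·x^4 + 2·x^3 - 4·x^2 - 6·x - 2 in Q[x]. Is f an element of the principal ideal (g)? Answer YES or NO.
In Q[x] the ideal (g) consists of all multiples of g, so f ∈ (g) iff g | f, i.e. iff the remainder of f on division by g is 0. Divide f by g (g is monic, so eliminate the leading term of the running remainder at each step):
  leading term 2·x^4: subtract (2·x^2)·g(x) = 2·x^4 + 4·x^3 + 2·x^2, leaving -2·x^3 - 6·x^2 - 6·x - 2
  leading term -2·x^3: subtract (-2·x)·g(x) = -2·x^3 - 4·x^2 - 2·x, leaving -2·x^2 - 4·x - 2
  leading term -2·x^2: subtract (-2)·g(x) = -2·x^2 - 4·x - 2, leaving 0
The remainder is 0, so f(x) = g(x) · h(x) with h(x) = 2·x^2 - 2·x - 2. Hence g | f, i.e. f ∈ (g).

Final answer: YES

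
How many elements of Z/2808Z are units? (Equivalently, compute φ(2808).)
An element a ∈ Z/2808Z is a unit iff gcd(a, 2808) = 1, so the number of units is φ(2808). φ is multiplicative, with φ(p^e) = p^e − p^(e−1). Factorise 2808 = 2^3 · 3^3 · 13. Then
  φ(2808) = (2^3 − 2^2) · (3^3 − 3^2) · (13 − 1) = 4 · 18 · 12 = 864.

Final answer: Z/2808Z has φ(2808) = 864 units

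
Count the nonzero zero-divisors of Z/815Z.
In Z/815Z each nonzero element is either a unit (gcd with 815 is 1) or a zero-divisor (gcd > 1). The number of units is φ(815): factorise 815 = 5 · 163, so φ(815) = (5 − 1) · (163 − 1) = 4 · 162 = 648. The nonzero elements number 815 − 1 = 814. Hence the nonzero zero-divisors number 814 − 648 = 166.

Final answer: Z/815Z has 166 nonzero zero-divisors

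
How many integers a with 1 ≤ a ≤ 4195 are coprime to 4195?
3352

The number of a ∈ {1, ..., 4195} with gcd(a, 4195) = 1 is by definition Euler's totient φ(4195). φ is multiplicative, with φ(p^e) = p^e − p^(e−1). Factorise 4195 = 5 · 839. Then
  φ(4195) = (5 − 1) · (839 − 1) = 4 · 838 = 3352.
So there are 3352 such integers.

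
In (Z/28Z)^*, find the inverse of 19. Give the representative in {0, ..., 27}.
19^(−1) ≡ 3 (mod 28)

Apply the extended Euclidean algorithm to (28, 19), tracking rows (r, s, t) with s·28 + t·19 = r. Each division r_prev = q·r_cur + r_new produces the new row as (previous row) − q·(current row):
  row A: (28, 1, 0)   [1·28 + 0·19 = 28]
  row B: (19, 0, 1)   [0·28 + 1·19 = 19]
  28 = 1·19 + 9   → row C = row A − 1·row B = (9, 1, −1)   [check: 1·28 − 1·19 = 9]
  19 = 2·9 + 1   → row D = row B − 2·row C = (1, −2, 3)   [check: −2·28 + 3·19 = 1]
  9 = 9·1 + 0   → remainder 0, stop. gcd = 1 (last nonzero row D).
The gcd is 1, so 19 is invertible mod 28. The last nonzero row gives −2·28 + 3·19 = 1, so t = 3. So 19^(−1) ≡ 3 (mod 28). Verify: 19 · 3 = 57 ≡ 1 (mod 28). ✓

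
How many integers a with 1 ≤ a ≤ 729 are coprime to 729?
486

The number of a ∈ {1, ..., 729} with gcd(a, 729) = 1 is by definition Euler's totient φ(729). φ is multiplicative, with φ(p^e) = p^e − p^(e−1). Factorise 729 = 3^6. Then
  φ(729) = (3^6 − 3^5) = 486 = 486.
So there are 486 such integers.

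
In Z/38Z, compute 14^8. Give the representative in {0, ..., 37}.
4

Use repeated squaring. Binary(8) = 1000. Walk through the bits of the exponent 8 left-to-right: at each bit after the leading one, square the running value, then multiply by 14 if the bit is 1 (always reducing mod 38):
  bit 1 = 1 (leading): start with 14.
  bit 2 = 0: square 14^2 = 196 ≡ 6 (mod 38).
  bit 3 = 0: square 6^2 = 36 (mod 38).
  bit 4 = 0: square 36^2 = 1296 ≡ 4 (mod 38).
Final value: 14^8 ≡ 4 (mod 38).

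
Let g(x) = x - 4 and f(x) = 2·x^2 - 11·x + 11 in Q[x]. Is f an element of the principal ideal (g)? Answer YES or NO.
NO

In Q[x] the ideal (g) consists of all multiples of g, so f ∈ (g) iff g | f, i.e. iff the remainder of f on division by g is 0. Divide f by g (g is monic, so eliminate the leading term of the running remainder at each step):
  leading term 2·x^2: subtract (2·x)·g(x) = 2·x^2 - 8·x, leaving 11 - 3·x
  leading term -3·x: subtract (-3)·g(x) = 12 - 3·x, leaving -1
The remainder r(x) = -1 ≠ 0 (and deg r < deg g), so g ∤ f, i.e. f ∉ (g).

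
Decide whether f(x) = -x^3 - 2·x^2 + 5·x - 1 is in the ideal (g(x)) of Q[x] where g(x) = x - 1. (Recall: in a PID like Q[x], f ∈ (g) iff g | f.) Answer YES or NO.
NO

In Q[x] the ideal (g) consists of all multiples of g, so f ∈ (g) iff g | f, i.e. iff the remainder of f on division by g is 0. Divide f by g (g is monic, so eliminate the leading term of the running remainder at each step):
  leading term -x^3: subtract (-x^2)·g(x) = -x^3 + x^2, leaving -3·x^2 + 5·x - 1
  leading term -3·x^2: subtract (-3·x)·g(x) = -3·x^2 + 3·x, leaving 2·x - 1
  leading term 2·x: subtract (2)·g(x) = 2·x - 2, leaving 1
The remainder r(x) = 1 ≠ 0 (and deg r < deg g), so g ∤ f, i.e. f ∉ (g).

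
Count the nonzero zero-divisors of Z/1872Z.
In Z/1872Z each nonzero element is either a unit (gcd with 1872 is 1) or a zero-divisor (gcd > 1). The number of units is φ(1872): factorise 1872 = 2^4 · 3^2 · 13, so φ(1872) = (2^4 − 2^3) · (3^2 − 3^1) · (13 − 1) = 8 · 6 · 12 = 576. The nonzero elements number 1872 − 1 = 1871. Hence the nonzero zero-divisors number 1871 − 576 = 1295.

Final answer: Z/1872Z has 1295 nonzero zero-divisors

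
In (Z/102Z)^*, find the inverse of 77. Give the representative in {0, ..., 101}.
Apply the extended Euclidean algorithm to (102, 77), tracking rows (r, s, t) with s·102 + t·77 = r. Each division r_prev = q·r_cur + r_new produces the new row as (previous row) − q·(current row):
  row A: (102, 1, 0)   [1·102 + 0·77 = 102]
  row B: (77, 0, 1)   [0·102 + 1·77 = 77]
  102 = 1·77 + 25   → row C = row A − 1·row B = (25, 1, −1)   [check: 1·102 − 1·77 = 25]
  77 = 3·25 + 2   → row D = row B − 3·row C = (2, −3, 4)   [check: −3·102 + 4·77 = 2]
  25 = 12·2 + 1   → row E = row C − 12·row D = (1, 37, −49)   [check: 37·102 − 49·77 = 1]
  2 = 2·1 + 0   → remainder 0, stop. gcd = 1 (last nonzero row E).
The gcd is 1, so 77 is invertible mod 102. The last nonzero row gives 37·102 − 49·77 = 1, so t = −49. So 77^(−1) ≡ −49 ≡ 53 (mod 102). Verify: 77 · 53 = 4081 ≡ 1 (mod 102). ✓

Final answer: 77^(−1) ≡ 53 (mod 102)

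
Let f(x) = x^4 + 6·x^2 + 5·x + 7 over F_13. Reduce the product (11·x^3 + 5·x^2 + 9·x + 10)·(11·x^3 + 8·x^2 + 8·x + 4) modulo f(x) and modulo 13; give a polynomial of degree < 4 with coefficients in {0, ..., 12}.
Multiply as integer polynomials: a · b = 121·x^6 + 143·x^5 + 227·x^4 + 266·x^3 + 172·x^2 + 116·x + 40. Reducing coefficients mod 13: a · b ≡ 4·x^6 + 6·x^4 + 6·x^3 + 3·x^2 + 12·x + 1. Now divide by f(x) = x^4 + 6·x^2 + 5·x + 7 in F_13[x], eliminating the leading term at each step:
  leading term 4·x^6: subtract (4·x^2)·f(x) = 4·x^6 + 11·x^4 + 7·x^3 + 2·x^2, leaving 8·x^4 + 12·x^3 + x^2 + 12·x + 1 (coefficients mod 13)
  leading term 8·x^4: subtract (8)·f(x) = 8·x^4 + 9·x^2 + x + 4, leaving 12·x^3 + 5·x^2 + 11·x + 10 (coefficients mod 13)
The degree is now < 4, so this is the remainder. Hence a · b ≡ 12·x^3 + 5·x^2 + 11·x + 10 in F_13[x]/(f).

Final answer: a · b ≡ 12·x^3 + 5·x^2 + 11·x + 10 (mod f(x))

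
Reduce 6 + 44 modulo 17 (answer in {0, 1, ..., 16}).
Reduce the summands first: 44 ≡ 10 (mod 17), so 6 + 44 ≡ 6 + 10 (mod 17). 6 + 10 = 16; 16 = 0·17 + 16, so (6 + 44) mod 17 = 16.

Final answer: 16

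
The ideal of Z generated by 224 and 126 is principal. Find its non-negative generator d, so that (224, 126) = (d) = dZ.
In the PID Z, (a, b) is generated by gcd(a, b). Compute gcd(224, 126) with the extended Euclidean algorithm, tracking rows (r, s, t) with s·224 + t·126 = r:
  row A: (224, 1, 0)   [1·224 + 0·126 = 224]
  row B: (126, 0, 1)   [0·224 + 1·126 = 126]
  224 = 1·126 + 98   → row C = row A − 1·row B = (98, 1, −1)   [check: 1·224 − 1·126 = 98]
  126 = 1·98 + 28   → row D = row B − 1·row C = (28, −1, 2)   [check: −1·224 + 2·126 = 28]
  98 = 3·28 + 14   → row E = row C − 3·row D = (14, 4, −7)   [check: 4·224 − 7·126 = 14]
  28 = 2·14 + 0   → remainder 0, stop. gcd = 14 (last nonzero row E).
So gcd(224, 126) = 14, with Bézout identity 4·224 − 7·126 = 14. Containment (⊇): the Bézout identity exhibits 14 as an element of (224, 126), giving (14) ⊆ (224, 126). Containment (⊆): since 14 | 224 and 14 | 126 (224 = 14·16, 126 = 14·9), every Z-linear combination of 224 and 126 is divisible by 14, so (224, 126) ⊆ (14). Therefore (224, 126) = (14), d = 14.

Final answer: (224, 126) = (14); d = 14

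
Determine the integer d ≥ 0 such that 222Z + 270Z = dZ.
In the PID Z, (a, b) is generated by gcd(a, b). Compute gcd(270, 222) with the extended Euclidean algorithm, tracking rows (r, s, t) with s·270 + t·222 = r:
  row A: (270, 1, 0)   [1·270 + 0·222 = 270]
  row B: (222, 0, 1)   [0·270 + 1·222 = 222]
  270 = 1·222 + 48   → row C = row A − 1·row B = (48, 1, −1)   [check: 1·270 − 1·222 = 48]
  222 = 4·48 + 30   → row D = row B − 4·row C = (30, −4, 5)   [check: −4·270 + 5·222 = 30]
  48 = 1·30 + 18   → row E = row C − 1·row D = (18, 5, −6)   [check: 5·270 − 6·222 = 18]
  30 = 1·18 + 12   → row F = row D − 1·row E = (12, −9, 11)   [check: −9·270 + 11·222 = 12]
  18 = 1·12 + 6   → row G = row E − 1·row F = (6, 14, −17)   [check: 14·270 − 17·222 = 6]
  12 = 2·6 + 0   → remainder 0, stop. gcd = 6 (last nonzero row G).
So gcd(222, 270) = 6, with Bézout identity 14·270 − 17·222 = 6. Containment (⊇): the Bézout identity exhibits 6 as an element of (222, 270), giving (6) ⊆ (222, 270). Containment (⊆): since 6 | 222 and 6 | 270 (222 = 6·37, 270 = 6·45), every Z-linear combination of 222 and 270 is divisible by 6, so (222, 270) ⊆ (6). Therefore (222, 270) = (6), d = 6.

Final answer: (222, 270) = (6); d = 6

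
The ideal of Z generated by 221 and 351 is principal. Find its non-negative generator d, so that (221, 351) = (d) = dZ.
In the PID Z, (a, b) is generated by gcd(a, b). Compute gcd(351, 221) with the extended Euclidean algorithm, tracking rows (r, s, t) with s·351 + t·221 = r:
  row A: (351, 1, 0)   [1·351 + 0·221 = 351]
  row B: (221, 0, 1)   [0·351 + 1·221 = 221]
  351 = 1·221 + 130   → row C = row A − 1·row B = (130, 1, −1)   [check: 1·351 − 1·221 = 130]
  221 = 1·130 + 91   → row D = row B − 1·row C = (91, −1, 2)   [check: −1·351 + 2·221 = 91]
  130 = 1·91 + 39   → row E = row C − 1·row D = (39, 2, −3)   [check: 2·351 − 3·221 = 39]
  91 = 2·39 + 13   → row F = row D − 2·row E = (13, −5, 8)   [check: −5·351 + 8·221 = 13]
  39 = 3·13 + 0   → remainder 0, stop. gcd = 13 (last nonzero row F).
So gcd(221, 351) = 13, with Bézout identity −5·351 + 8·221 = 13. Containment (⊇): the Bézout identity exhibits 13 as an element of (221, 351), giving (13) ⊆ (221, 351). Containment (⊆): since 13 | 221 and 13 | 351 (221 = 13·17, 351 = 13·27), every Z-linear combination of 221 and 351 is divisible by 13, so (221, 351) ⊆ (13). Therefore (221, 351) = (13), d = 13.

Final answer: (221, 351) = (13); d = 13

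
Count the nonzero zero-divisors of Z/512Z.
Z/512Z has 255 nonzero zero-divisors

In Z/512Z each nonzero element is either a unit (gcd with 512 is 1) or a zero-divisor (gcd > 1). The number of units is φ(512): factorise 512 = 2^9, so φ(512) = (2^9 − 2^8) = 256 = 256. The nonzero elements number 512 − 1 = 511. Hence the nonzero zero-divisors number 511 − 256 = 255.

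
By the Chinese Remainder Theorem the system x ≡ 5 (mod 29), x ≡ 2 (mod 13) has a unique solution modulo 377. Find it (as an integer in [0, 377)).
The moduli 29, 13 are pairwise coprime, so by the CRT there is a unique solution mod 29·13 = 377.
Solve by successive substitution. Start with x ≡ 5 (mod 29).
  Combine with x ≡ 2 (mod 13): write x = 5 + 29·t and require 5 + 29·t ≡ 2 (mod 13), i.e. 29·t ≡ 2 − 5 ≡ 10 (mod 13). Since 29^(−1) ≡ 9 (mod 13) (29 ≡ 3 (mod 13)), t ≡ 9·10 ≡ 12 (mod 13). So x ≡ 5 + 29·12 = 353 (mod 377).
Unique solution in [0, 377): x = 353.

Final answer: x ≡ 353 (mod 377); the representative in [0, 377) is 353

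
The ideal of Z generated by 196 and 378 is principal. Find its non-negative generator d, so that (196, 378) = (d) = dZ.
In the PID Z, (a, b) is generated by gcd(a, b). Compute gcd(378, 196) with the extended Euclidean algorithm, tracking rows (r, s, t) with s·378 + t·196 = r:
  row A: (378, 1, 0)   [1·378 + 0·196 = 378]
  row B: (196, 0, 1)   [0·378 + 1·196 = 196]
  378 = 1·196 + 182   → row C = row A − 1·row B = (182, 1, −1)   [check: 1·378 − 1·196 = 182]
  196 = 1·182 + 14   → row D = row B − 1·row C = (14, −1, 2)   [check: −1·378 + 2·196 = 14]
  182 = 13·14 + 0   → remainder 0, stop. gcd = 14 (last nonzero row D).
So gcd(196, 378) = 14, with Bézout identity −1·378 + 2·196 = 14. Containment (⊇): the Bézout identity exhibits 14 as an element of (196, 378), giving (14) ⊆ (196, 378). Containment (⊆): since 14 | 196 and 14 | 378 (196 = 14·14, 378 = 14·27), every Z-linear combination of 196 and 378 is divisible by 14, so (196, 378) ⊆ (14). Therefore (196, 378) = (14), d = 14.

Final answer: (196, 378) = (14); d = 14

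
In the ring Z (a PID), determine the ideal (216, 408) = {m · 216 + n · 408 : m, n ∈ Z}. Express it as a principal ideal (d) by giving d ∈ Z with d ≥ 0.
(216, 408) = (24); d = 24

In the PID Z, (a, b) is generated by gcd(a, b). Compute gcd(408, 216) with the extended Euclidean algorithm, tracking rows (r, s, t) with s·408 + t·216 = r:
  row A: (408, 1, 0)   [1·408 + 0·216 = 408]
  row B: (216, 0, 1)   [0·408 + 1·216 = 216]
  408 = 1·216 + 192   → row C = row A − 1·row B = (192, 1, −1)   [check: 1·408 − 1·216 = 192]
  216 = 1·192 + 24   → row D = row B − 1·row C = (24, −1, 2)   [check: −1·408 + 2·216 = 24]
  192 = 8·24 + 0   → remainder 0, stop. gcd = 24 (last nonzero row D).
So gcd(216, 408) = 24, with Bézout identity −1·408 + 2·216 = 24. Containment (⊇): the Bézout identity exhibits 24 as an element of (216, 408), giving (24) ⊆ (216, 408). Containment (⊆): since 24 | 216 and 24 | 408 (216 = 24·9, 408 = 24·17), every Z-linear combination of 216 and 408 is divisible by 24, so (216, 408) ⊆ (24). Therefore (216, 408) = (24), d = 24.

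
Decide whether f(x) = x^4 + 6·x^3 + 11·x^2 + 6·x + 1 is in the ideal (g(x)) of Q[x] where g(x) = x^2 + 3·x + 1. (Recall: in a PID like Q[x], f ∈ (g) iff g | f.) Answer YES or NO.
In Q[x] the ideal (g) consists of all multiples of g, so f ∈ (g) iff g | f, i.e. iff the remainder of f on division by g is 0. Divide f by g (g is monic, so eliminate the leading term of the running remainder at each step):
  leading term x^4: subtract (x^2)·g(x) = x^4 + 3·x^3 + x^2, leaving 3·x^3 + 10·x^2 + 6·x + 1
  leading term 3·x^3: subtract (3·x)·g(x) = 3·x^3 + 9·x^2 + 3·x, leaving x^2 + 3·x + 1
  leading term x^2: subtract (1)·g(x) = x^2 + 3·x + 1, leaving 0
The remainder is 0, so f(x) = g(x) · h(x) with h(x) = x^2 + 3·x + 1. Hence g | f, i.e. f ∈ (g).

Final answer: YES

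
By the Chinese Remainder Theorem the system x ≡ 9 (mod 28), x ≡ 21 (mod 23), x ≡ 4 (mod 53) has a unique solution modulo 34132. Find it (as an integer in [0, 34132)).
x ≡ 5357 (mod 34132); the representative in [0, 34132) is 5357

The moduli 28, 23, 53 are pairwise coprime, so by the CRT there is a unique solution mod 28·23·53 = 34132.
Solve by successive substitution. Start with x ≡ 9 (mod 28).
  Combine with x ≡ 21 (mod 23): write x = 9 + 28·t and require 9 + 28·t ≡ 21 (mod 23), i.e. 28·t ≡ 21 − 9 ≡ 12 (mod 23). Since 28^(−1) ≡ 14 (mod 23) (28 ≡ 5 (mod 23)), t ≡ 14·12 ≡ 7 (mod 23). So x ≡ 9 + 28·7 = 205 (mod 644).
  Combine with x ≡ 4 (mod 53): write x = 205 + 644·t and require 205 + 644·t ≡ 4 (mod 53), i.e. 644·t ≡ 4 − 205 ≡ 11 (mod 53). Since 644^(−1) ≡ 20 (mod 53) (644 ≡ 8 (mod 53)), t ≡ 20·11 ≡ 8 (mod 53). So x ≡ 205 + 644·8 = 5357 (mod 34132).
Unique solution in [0, 34132): x = 5357.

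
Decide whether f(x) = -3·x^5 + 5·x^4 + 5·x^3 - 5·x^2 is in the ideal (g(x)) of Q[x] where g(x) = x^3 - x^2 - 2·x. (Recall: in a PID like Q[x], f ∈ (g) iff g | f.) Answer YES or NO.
In Q[x] the ideal (g) consists of all multiples of g, so f ∈ (g) iff g | f, i.e. iff the remainder of f on division by g is 0. Divide f by g (g is monic, so eliminate the leading term of the running remainder at each step):
  leading term -3·x^5: subtract (-3·x^2)·g(x) = -3·x^5 + 3·x^4 + 6·x^3, leaving 2·x^4 - x^3 - 5·x^2
  leading term 2·x^4: subtract (2·x)·g(x) = 2·x^4 - 2·x^3 - 4·x^2, leaving x^3 - x^2
  leading term x^3: subtract (1)·g(x) = x^3 - x^2 - 2·x, leaving 2·x
The remainder r(x) = 2·x ≠ 0 (and deg r < deg g), so g ∤ f, i.e. f ∉ (g).

Final answer: NO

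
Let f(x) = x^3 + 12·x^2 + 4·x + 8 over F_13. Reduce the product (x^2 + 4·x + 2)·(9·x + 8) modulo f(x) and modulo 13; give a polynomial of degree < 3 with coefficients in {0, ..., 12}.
Multiply as integer polynomials: a · b = 9·x^3 + 44·x^2 + 50·x + 16. Reducing coefficients mod 13: a · b ≡ 9·x^3 + 5·x^2 + 11·x + 3. Now divide by f(x) = x^3 + 12·x^2 + 4·x + 8 in F_13[x], eliminating the leading term at each step:
  leading term 9·x^3: subtract (9)·f(x) = 9·x^3 + 4·x^2 + 10·x + 7, leaving x^2 + x + 9 (coefficients mod 13)
The degree is now < 3, so this is the remainder. Hence a · b ≡ x^2 + x + 9 in F_13[x]/(f).

Final answer: a · b ≡ x^2 + x + 9 (mod f(x))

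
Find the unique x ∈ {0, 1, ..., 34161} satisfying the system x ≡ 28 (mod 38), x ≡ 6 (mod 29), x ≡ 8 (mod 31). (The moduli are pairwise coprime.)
x ≡ 33240 (mod 34162); the representative in [0, 34162) is 33240

The moduli 38, 29, 31 are pairwise coprime, so by the CRT there is a unique solution mod 38·29·31 = 34162.
Solve by successive substitution. Start with x ≡ 28 (mod 38).
  Combine with x ≡ 6 (mod 29): write x = 28 + 38·t and require 28 + 38·t ≡ 6 (mod 29), i.e. 38·t ≡ 6 − 28 ≡ 7 (mod 29). Since 38^(−1) ≡ 13 (mod 29) (38 ≡ 9 (mod 29)), t ≡ 13·7 ≡ 4 (mod 29). So x ≡ 28 + 38·4 = 180 (mod 1102).
  Combine with x ≡ 8 (mod 31): write x = 180 + 1102·t and require 180 + 1102·t ≡ 8 (mod 31), i.e. 1102·t ≡ 8 − 180 ≡ 14 (mod 31). Since 1102^(−1) ≡ 11 (mod 31) (1102 ≡ 17 (mod 31)), t ≡ 11·14 ≡ 30 (mod 31). So x ≡ 180 + 1102·30 = 33240 (mod 34162).
Unique solution in [0, 34162): x = 33240.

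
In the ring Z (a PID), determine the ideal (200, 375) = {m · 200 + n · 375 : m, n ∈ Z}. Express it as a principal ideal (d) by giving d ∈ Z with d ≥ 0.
In the PID Z, (a, b) is generated by gcd(a, b). Compute gcd(375, 200) with the extended Euclidean algorithm, tracking rows (r, s, t) with s·375 + t·200 = r:
  row A: (375, 1, 0)   [1·375 + 0·200 = 375]
  row B: (200, 0, 1)   [0·375 + 1·200 = 200]
  375 = 1·200 + 175   → row C = row A − 1·row B = (175, 1, −1)   [check: 1·375 − 1·200 = 175]
  200 = 1·175 + 25   → row D = row B − 1·row C = (25, −1, 2)   [check: −1·375 + 2·200 = 25]
  175 = 7·25 + 0   → remainder 0, stop. gcd = 25 (last nonzero row D).
So gcd(200, 375) = 25, with Bézout identity −1·375 + 2·200 = 25. Containment (⊇): the Bézout identity exhibits 25 as an element of (200, 375), giving (25) ⊆ (200, 375). Containment (⊆): since 25 | 200 and 25 | 375 (200 = 25·8, 375 = 25·15), every Z-linear combination of 200 and 375 is divisible by 25, so (200, 375) ⊆ (25). Therefore (200, 375) = (25), d = 25.

Final answer: (200, 375) = (25); d = 25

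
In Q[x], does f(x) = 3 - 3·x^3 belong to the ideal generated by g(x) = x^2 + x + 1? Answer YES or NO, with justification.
In Q[x] the ideal (g) consists of all multiples of g, so f ∈ (g) iff g | f, i.e. iff the remainder of f on division by g is 0. Divide f by g (g is monic, so eliminate the leading term of the running remainder at each step):
  leading term -3·x^3: subtract (-3·x)·g(x) = -3·x^3 - 3·x^2 - 3·x, leaving 3·x^2 + 3·x + 3
  leading term 3·x^2: subtract (3)·g(x) = 3·x^2 + 3·x + 3, leaving 0
The remainder is 0, so f(x) = g(x) · h(x) with h(x) = 3 - 3·x. Hence g | f, i.e. f ∈ (g).

Final answer: YES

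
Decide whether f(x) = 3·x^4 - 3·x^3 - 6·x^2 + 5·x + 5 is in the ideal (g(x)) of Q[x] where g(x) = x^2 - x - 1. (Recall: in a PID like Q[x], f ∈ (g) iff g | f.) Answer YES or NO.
NO

In Q[x] the ideal (g) consists of all multiples of g, so f ∈ (g) iff g | f, i.e. iff the remainder of f on division by g is 0. Divide f by g (g is monic, so eliminate the leading term of the running remainder at each step):
  leading term 3·x^4: subtract (3·x^2)·g(x) = 3·x^4 - 3·x^3 - 3·x^2, leaving -3·x^2 + 5·x + 5
  leading term -3·x^2: subtract (-3)·g(x) = -3·x^2 + 3·x + 3, leaving 2·x + 2
The remainder r(x) = 2·x + 2 ≠ 0 (and deg r < deg g), so g ∤ f, i.e. f ∉ (g).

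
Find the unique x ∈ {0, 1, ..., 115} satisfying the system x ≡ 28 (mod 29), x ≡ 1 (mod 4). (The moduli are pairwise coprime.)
The moduli 29, 4 are pairwise coprime, so by the CRT there is a unique solution mod 29·4 = 116.
Solve by successive substitution. Start with x ≡ 28 (mod 29).
  Combine with x ≡ 1 (mod 4): write x = 28 + 29·t and require 28 + 29·t ≡ 1 (mod 4), i.e. 29·t ≡ 1 − 28 ≡ 1 (mod 4). Since 29^(−1) ≡ 1 (mod 4) (29 ≡ 1 (mod 4)), t ≡ 1·1 ≡ 1 (mod 4). So x ≡ 28 + 29·1 = 57 (mod 116).
Unique solution in [0, 116): x = 57.

Final answer: x ≡ 57 (mod 116); the representative in [0, 116) is 57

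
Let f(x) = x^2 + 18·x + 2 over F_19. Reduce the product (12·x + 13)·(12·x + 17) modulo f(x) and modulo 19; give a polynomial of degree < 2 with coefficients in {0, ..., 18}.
a · b ≡ 10·x + 9 (mod f(x))

Multiply as integer polynomials: a · b = 144·x^2 + 360·x + 221. Reducing coefficients mod 19: a · b ≡ 11·x^2 + 18·x + 12. Now divide by f(x) = x^2 + 18·x + 2 in F_19[x], eliminating the leading term at each step:
  leading term 11·x^2: subtract (11)·f(x) = 11·x^2 + 8·x + 3, leaving 10·x + 9 (coefficients mod 19)
The degree is now < 2, so this is the remainder. Hence a · b ≡ 10·x + 9 in F_19[x]/(f).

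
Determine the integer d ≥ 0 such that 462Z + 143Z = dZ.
(462, 143) = (11); d = 11

In the PID Z, (a, b) is generated by gcd(a, b). Compute gcd(462, 143) with the extended Euclidean algorithm, tracking rows (r, s, t) with s·462 + t·143 = r:
  row A: (462, 1, 0)   [1·462 + 0·143 = 462]
  row B: (143, 0, 1)   [0·462 + 1·143 = 143]
  462 = 3·143 + 33   → row C = row A − 3·row B = (33, 1, −3)   [check: 1·462 − 3·143 = 33]
  143 = 4·33 + 11   → row D = row B − 4·row C = (11, −4, 13)   [check: −4·462 + 13·143 = 11]
  33 = 3·11 + 0   → remainder 0, stop. gcd = 11 (last nonzero row D).
So gcd(462, 143) = 11, with Bézout identity −4·462 + 13·143 = 11. Containment (⊇): the Bézout identity exhibits 11 as an element of (462, 143), giving (11) ⊆ (462, 143). Containment (⊆): since 11 | 462 and 11 | 143 (462 = 11·42, 143 = 11·13), every Z-linear combination of 462 and 143 is divisible by 11, so (462, 143) ⊆ (11). Therefore (462, 143) = (11), d = 11.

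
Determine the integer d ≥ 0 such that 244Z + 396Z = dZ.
(244, 396) = (4); d = 4

In the PID Z, (a, b) is generated by gcd(a, b). Compute gcd(396, 244) with the extended Euclidean algorithm, tracking rows (r, s, t) with s·396 + t·244 = r:
  row A: (396, 1, 0)   [1·396 + 0·244 = 396]
  row B: (244, 0, 1)   [0·396 + 1·244 = 244]
  396 = 1·244 + 152   → row C = row A − 1·row B = (152, 1, −1)   [check: 1·396 − 1·244 = 152]
  244 = 1·152 + 92   → row D = row B − 1·row C = (92, −1, 2)   [check: −1·396 + 2·244 = 92]
  152 = 1·92 + 60   → row E = row C − 1·row D = (60, 2, −3)   [check: 2·396 − 3·244 = 60]
  92 = 1·60 + 32   → row F = row D − 1·row E = (32, −3, 5)   [check: −3·396 + 5·244 = 32]
  60 = 1·32 + 28   → row G = row E − 1·row F = (28, 5, −8)   [check: 5·396 − 8·244 = 28]
  32 = 1·28 + 4   → row H = row F − 1·row G = (4, −8, 13)   [check: −8·396 + 13·244 = 4]
  28 = 7·4 + 0   → remainder 0, stop. gcd = 4 (last nonzero row H).
So gcd(244, 396) = 4, with Bézout identity −8·396 + 13·244 = 4. Containment (⊇): the Bézout identity exhibits 4 as an element of (244, 396), giving (4) ⊆ (244, 396). Containment (⊆): since 4 | 244 and 4 | 396 (244 = 4·61, 396 = 4·99), every Z-linear combination of 244 and 396 is divisible by 4, so (244, 396) ⊆ (4). Therefore (244, 396) = (4), d = 4.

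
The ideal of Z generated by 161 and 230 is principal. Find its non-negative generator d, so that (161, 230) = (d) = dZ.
(161, 230) = (23); d = 23

In the PID Z, (a, b) is generated by gcd(a, b). Compute gcd(230, 161) with the extended Euclidean algorithm, tracking rows (r, s, t) with s·230 + t·161 = r:
  row A: (230, 1, 0)   [1·230 + 0·161 = 230]
  row B: (161, 0, 1)   [0·230 + 1·161 = 161]
  230 = 1·161 + 69   → row C = row A − 1·row B = (69, 1, −1)   [check: 1·230 − 1·161 = 69]
  161 = 2·69 + 23   → row D = row B − 2·row C = (23, −2, 3)   [check: −2·230 + 3·161 = 23]
  69 = 3·23 + 0   → remainder 0, stop. gcd = 23 (last nonzero row D).
So gcd(161, 230) = 23, with Bézout identity −2·230 + 3·161 = 23. Containment (⊇): the Bézout identity exhibits 23 as an element of (161, 230), giving (23) ⊆ (161, 230). Containment (⊆): since 23 | 161 and 23 | 230 (161 = 23·7, 230 = 23·10), every Z-linear combination of 161 and 230 is divisible by 23, so (161, 230) ⊆ (23). Therefore (161, 230) = (23), d = 23.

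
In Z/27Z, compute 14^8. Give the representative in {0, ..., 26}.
25

Use repeated squaring. Binary(8) = 1000. Walk through the bits of the exponent 8 left-to-right: at each bit after the leading one, square the running value, then multiply by 14 if the bit is 1 (always reducing mod 27):
  bit 1 = 1 (leading): start with 14.
  bit 2 = 0: square 14^2 = 196 ≡ 7 (mod 27).
  bit 3 = 0: square 7^2 = 49 ≡ 22 (mod 27).
  bit 4 = 0: square 22^2 = 484 ≡ 25 (mod 27).
Final value: 14^8 ≡ 25 (mod 27).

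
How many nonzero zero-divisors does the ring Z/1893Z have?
In Z/1893Z each nonzero element is either a unit (gcd with 1893 is 1) or a zero-divisor (gcd > 1). The number of units is φ(1893): factorise 1893 = 3 · 631, so φ(1893) = (3 − 1) · (631 − 1) = 2 · 630 = 1260. The nonzero elements number 1893 − 1 = 1892. Hence the nonzero zero-divisors number 1892 − 1260 = 632.

Final answer: Z/1893Z has 632 nonzero zero-divisors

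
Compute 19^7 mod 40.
Use repeated squaring. Binary(7) = 111. Walk through the bits of the exponent 7 left-to-right: at each bit after the leading one, square the running value, then multiply by 19 if the bit is 1 (always reducing mod 40):
  bit 1 = 1 (leading): start with 19.
  bit 2 = 1: square 19^2 = 361 ≡ 1; bit is 1, so multiply 1·19 = 19 (mod 40).
  bit 3 = 1: square 19^2 = 361 ≡ 1; bit is 1, so multiply 1·19 = 19 (mod 40).
Final value: 19^7 ≡ 19 (mod 40).

Final answer: 19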